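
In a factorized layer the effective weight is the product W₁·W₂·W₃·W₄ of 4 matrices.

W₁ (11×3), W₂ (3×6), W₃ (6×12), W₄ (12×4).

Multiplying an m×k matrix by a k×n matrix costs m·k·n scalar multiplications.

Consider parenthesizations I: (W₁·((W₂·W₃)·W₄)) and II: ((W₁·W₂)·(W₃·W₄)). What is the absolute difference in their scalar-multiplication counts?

258

Order I = (W₁·((W₂·W₃)·W₄)): (W₂·W₃): 3×6 by 6×12 → 3×12, cost 3·6·12 = 216; ((W₂·W₃)·W₄): 3×12 by 12×4 → 3×4, cost 3·12·4 = 144; cumulative 360; (W₁·((W₂·W₃)·W₄)): 11×3 by 3×4 → 11×4, cost 11·3·4 = 132; cumulative 492. Total 492.
Order II = ((W₁·W₂)·(W₃·W₄)): (W₁·W₂): 11×3 by 3×6 → 11×6, cost 11·3·6 = 198; (W₃·W₄): 6×12 by 12×4 → 6×4, cost 6·12·4 = 288; ((W₁·W₂)·(W₃·W₄)): 11×6 by 6×4 → 11×4, cost 11·6·4 = 264; cumulative 750. Total 750.
Difference: |492 − 750| = 258.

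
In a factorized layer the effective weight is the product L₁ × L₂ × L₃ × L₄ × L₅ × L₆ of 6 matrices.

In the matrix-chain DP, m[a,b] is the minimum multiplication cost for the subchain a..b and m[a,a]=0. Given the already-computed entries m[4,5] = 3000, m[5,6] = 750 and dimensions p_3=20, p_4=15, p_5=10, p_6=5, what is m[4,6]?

2250

m[4,6] = min over k∈[4,5] of m[4,k]+m[k+1,6]+p_{3}·p_k·p_{6}.
k=4: 0 + 750 + 20·15·5 = 2250; k=5: 3000 + 0 + 20·10·5 = 4000.
Minimum: 2250 at k=4.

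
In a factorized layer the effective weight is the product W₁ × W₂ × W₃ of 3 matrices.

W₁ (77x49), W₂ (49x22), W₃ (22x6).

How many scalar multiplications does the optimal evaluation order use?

Order (W₁ × (W₂ × W₃)): (W₂ × W₃): 49×22 by 22×6 → 49×6, cost 49·22·6 = 6468; (W₁ × (W₂ × W₃)): 77×49 by 49×6 → 77×6, cost 77·49·6 = 22638; cumulative 29106. Total 29106.
Order ((W₁ × W₂) × W₃): (W₁ × W₂): 77×49 by 49×22 → 77×22, cost 77·49·22 = 83006; ((W₁ × W₂) × W₃): 77×22 by 22×6 → 77×6, cost 77·22·6 = 10164; cumulative 93170. Total 93170.
Minimum: 29106.

29106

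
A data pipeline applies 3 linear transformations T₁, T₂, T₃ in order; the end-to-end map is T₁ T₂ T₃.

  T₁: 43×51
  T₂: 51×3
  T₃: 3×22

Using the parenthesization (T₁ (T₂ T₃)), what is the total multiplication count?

51612

(T₂ T₃): 51×3 by 3×22 → 51×22, cost 51·3·22 = 3366
(T₁ (T₂ T₃)): 43×51 by 51×22 → 43×22, cost 43·51·22 = 48246; cumulative 51612
Total: 51612 scalar multiplications.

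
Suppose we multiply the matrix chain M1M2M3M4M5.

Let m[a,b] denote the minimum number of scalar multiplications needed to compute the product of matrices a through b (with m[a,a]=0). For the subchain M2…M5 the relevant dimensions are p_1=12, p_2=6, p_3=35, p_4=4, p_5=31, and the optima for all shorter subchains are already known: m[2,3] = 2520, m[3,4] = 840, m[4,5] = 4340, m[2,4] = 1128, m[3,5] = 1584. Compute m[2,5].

2616

m[2,5] = min over k∈[2,4] of m[2,k]+m[k+1,5]+p_{1}·p_k·p_{5}.
k=2: 0 + 1584 + 12·6·31 = 3816; k=3: 2520 + 4340 + 12·35·31 = 19880; k=4: 1128 + 0 + 12·4·31 = 2616.
Minimum: 2616 at k=4.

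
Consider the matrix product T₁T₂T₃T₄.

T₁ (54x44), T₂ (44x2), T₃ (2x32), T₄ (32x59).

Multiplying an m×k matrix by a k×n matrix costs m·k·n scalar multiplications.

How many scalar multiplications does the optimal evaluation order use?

14900

Adjacent pairs: T₁T₂ = 54·44·2 = 4752; T₂T₃ = 44·2·32 = 2816; T₃T₄ = 2·32·59 = 3776.
Length 3: T₁..T₃: k=1: 0+2816+54·44·32=78848; k=2: 4752+0+54·2·32=8208 → min 8208 | T₂..T₄: k=2: 0+3776+44·2·59=8968; k=3: 2816+0+44·32·59=85888 → min 8968.
Length 4: T₁..T₄: k=1: 0+8968+54·44·59=149152; k=2: 4752+3776+54·2·59=14900; k=3: 8208+0+54·32·59=110160 → min 14900.
Optimal order: ((T₁T₂)(T₃T₄)) with cost 14900.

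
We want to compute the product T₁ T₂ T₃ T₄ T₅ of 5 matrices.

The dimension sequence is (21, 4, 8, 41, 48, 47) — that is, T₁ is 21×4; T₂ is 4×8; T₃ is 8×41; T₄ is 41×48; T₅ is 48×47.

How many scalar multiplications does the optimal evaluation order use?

Adjacent pairs: T₁T₂ = 21·4·8 = 672; T₂T₃ = 4·8·41 = 1312; T₃T₄ = 8·41·48 = 15744; T₄T₅ = 41·48·47 = 92496.
Length 3: T₁..T₃: k=1: 0+1312+21·4·41=4756; k=2: 672+0+21·8·41=7560 → min 4756 | T₂..T₄: k=2: 0+15744+4·8·48=17280; k=3: 1312+0+4·41·48=9184 → min 9184 | T₃..T₅: k=3: 0+92496+8·41·47=107912; k=4: 15744+0+8·48·47=33792 → min 33792.
Length 4: T₁..T₄: k=1: 0+9184+21·4·48=13216; k=2: 672+15744+21·8·48=24480; k=3: 4756+0+21·41·48=46084 → min 13216 | T₂..T₅: k=2: 0+33792+4·8·47=35296; k=3: 1312+92496+4·41·47=101516; k=4: 9184+0+4·48·47=18208 → min 18208.
Length 5: T₁..T₅: k=1: 0+18208+21·4·47=22156; k=2: 672+33792+21·8·47=42360; k=3: 4756+92496+21·41·47=137719; k=4: 13216+0+21·48·47=60592 → min 22156.
Optimal order: (T₁ (((T₂ T₃) T₄) T₅)) with cost 22156.

22156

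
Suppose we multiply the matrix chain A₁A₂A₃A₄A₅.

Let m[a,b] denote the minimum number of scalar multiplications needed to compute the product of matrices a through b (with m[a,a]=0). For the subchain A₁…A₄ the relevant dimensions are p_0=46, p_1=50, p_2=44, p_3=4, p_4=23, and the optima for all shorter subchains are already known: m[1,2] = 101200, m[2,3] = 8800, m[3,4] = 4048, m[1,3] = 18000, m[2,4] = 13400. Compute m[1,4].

m[1,4] = min over k∈[1,3] of m[1,k]+m[k+1,4]+p_{0}·p_k·p_{4}.
k=1: 0 + 13400 + 46·50·23 = 66300; k=2: 101200 + 4048 + 46·44·23 = 151800; k=3: 18000 + 0 + 46·4·23 = 22232.
Minimum: 22232 at k=3.

22232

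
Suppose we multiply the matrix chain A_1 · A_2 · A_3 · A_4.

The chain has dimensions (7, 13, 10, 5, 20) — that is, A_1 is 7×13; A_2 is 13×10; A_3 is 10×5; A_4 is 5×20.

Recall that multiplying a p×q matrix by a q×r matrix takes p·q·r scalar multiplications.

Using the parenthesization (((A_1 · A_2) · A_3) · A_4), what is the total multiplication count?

1960

(A_1 · A_2): 7×13 by 13×10 → 7×10, cost 7·13·10 = 910
((A_1 · A_2) · A_3): 7×10 by 10×5 → 7×5, cost 7·10·5 = 350; cumulative 1260
(((A_1 · A_2) · A_3) · A_4): 7×5 by 5×20 → 7×20, cost 7·5·20 = 700; cumulative 1960
Total: 1960 scalar multiplications.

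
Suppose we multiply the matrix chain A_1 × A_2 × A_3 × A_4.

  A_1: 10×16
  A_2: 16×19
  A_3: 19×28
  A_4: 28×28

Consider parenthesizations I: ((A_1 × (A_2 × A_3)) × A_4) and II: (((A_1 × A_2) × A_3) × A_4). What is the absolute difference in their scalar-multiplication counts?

Order I = ((A_1 × (A_2 × A_3)) × A_4): (A_2 × A_3): 16×19 by 19×28 → 16×28, cost 16·19·28 = 8512; (A_1 × (A_2 × A_3)): 10×16 by 16×28 → 10×28, cost 10·16·28 = 4480; cumulative 12992; ((A_1 × (A_2 × A_3)) × A_4): 10×28 by 28×28 → 10×28, cost 10·28·28 = 7840; cumulative 20832. Total 20832.
Order II = (((A_1 × A_2) × A_3) × A_4): (A_1 × A_2): 10×16 by 16×19 → 10×19, cost 10·16·19 = 3040; ((A_1 × A_2) × A_3): 10×19 by 19×28 → 10×28, cost 10·19·28 = 5320; cumulative 8360; (((A_1 × A_2) × A_3) × A_4): 10×28 by 28×28 → 10×28, cost 10·28·28 = 7840; cumulative 16200. Total 16200.
Difference: |20832 − 16200| = 4632.

4632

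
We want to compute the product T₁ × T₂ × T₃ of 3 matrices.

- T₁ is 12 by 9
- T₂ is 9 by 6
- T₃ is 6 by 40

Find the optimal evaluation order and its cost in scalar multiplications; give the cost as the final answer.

3528

(T₁ × (T₂ × T₃)): cost 6480.
((T₁ × T₂) × T₃): cost 3528.
Optimal: ((T₁ × T₂) × T₃) with cost 3528.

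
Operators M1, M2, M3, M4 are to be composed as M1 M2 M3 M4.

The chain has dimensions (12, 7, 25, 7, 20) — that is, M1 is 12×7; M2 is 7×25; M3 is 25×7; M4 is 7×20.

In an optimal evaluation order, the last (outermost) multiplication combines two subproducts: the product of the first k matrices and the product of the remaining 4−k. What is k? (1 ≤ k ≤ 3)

Adjacent pairs: M1M2 = 12·7·25 = 2100; M2M3 = 7·25·7 = 1225; M3M4 = 25·7·20 = 3500.
Length 3: M1..M3: k=1: 0+1225+12·7·7=1813; k=2: 2100+0+12·25·7=4200 → min 1813 | M2..M4: k=2: 0+3500+7·25·20=7000; k=3: 1225+0+7·7·20=2205 → min 2205.
Top-level splits: k=1: (M1..M1)·(M2..M4) → 0+2205+12·7·20 = 3885; k=2: (M1..M2)·(M3..M4) → 2100+3500+12·25·20 = 11600; k=3: (M1..M3)·(M4..M4) → 1813+0+12·7·20 = 3493.
Best split is after M3, i.e. k = 3.

3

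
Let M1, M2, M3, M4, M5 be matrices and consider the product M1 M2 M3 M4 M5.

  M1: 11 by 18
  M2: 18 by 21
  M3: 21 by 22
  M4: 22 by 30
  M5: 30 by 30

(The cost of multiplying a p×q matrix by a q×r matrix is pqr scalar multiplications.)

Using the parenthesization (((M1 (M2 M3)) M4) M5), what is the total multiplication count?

29832

(M2 M3): 18×21 by 21×22 → 18×22, cost 18·21·22 = 8316
(M1 (M2 M3)): 11×18 by 18×22 → 11×22, cost 11·18·22 = 4356; cumulative 12672
((M1 (M2 M3)) M4): 11×22 by 22×30 → 11×30, cost 11·22·30 = 7260; cumulative 19932
(((M1 (M2 M3)) M4) M5): 11×30 by 30×30 → 11×30, cost 11·30·30 = 9900; cumulative 29832
Total: 29832 scalar multiplications.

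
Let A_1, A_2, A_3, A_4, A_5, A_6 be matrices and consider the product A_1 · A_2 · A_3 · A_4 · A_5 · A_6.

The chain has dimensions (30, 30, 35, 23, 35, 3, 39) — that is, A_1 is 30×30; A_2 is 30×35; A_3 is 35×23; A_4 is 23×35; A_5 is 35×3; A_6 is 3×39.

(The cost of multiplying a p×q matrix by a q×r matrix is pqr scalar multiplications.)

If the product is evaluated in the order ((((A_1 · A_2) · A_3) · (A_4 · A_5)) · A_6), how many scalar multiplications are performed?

63645

(A_1 · A_2): 30×30 by 30×35 → 30×35, cost 30·30·35 = 31500
((A_1 · A_2) · A_3): 30×35 by 35×23 → 30×23, cost 30·35·23 = 24150; cumulative 55650
(A_4 · A_5): 23×35 by 35×3 → 23×3, cost 23·35·3 = 2415
(((A_1 · A_2) · A_3) · (A_4 · A_5)): 30×23 by 23×3 → 30×3, cost 30·23·3 = 2070; cumulative 60135
((((A_1 · A_2) · A_3) · (A_4 · A_5)) · A_6): 30×3 by 3×39 → 30×39, cost 30·3·39 = 3510; cumulative 63645
Total: 63645 scalar multiplications.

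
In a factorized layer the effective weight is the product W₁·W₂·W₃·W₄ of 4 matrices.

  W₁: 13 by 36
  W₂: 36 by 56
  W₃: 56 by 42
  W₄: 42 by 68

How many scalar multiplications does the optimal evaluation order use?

93912

Adjacent pairs: W₁W₂ = 13·36·56 = 26208; W₂W₃ = 36·56·42 = 84672; W₃W₄ = 56·42·68 = 159936.
Length 3: W₁..W₃: k=1: 0+84672+13·36·42=104328; k=2: 26208+0+13·56·42=56784 → min 56784 | W₂..W₄: k=2: 0+159936+36·56·68=297024; k=3: 84672+0+36·42·68=187488 → min 187488.
Length 4: W₁..W₄: k=1: 0+187488+13·36·68=219312; k=2: 26208+159936+13·56·68=235648; k=3: 56784+0+13·42·68=93912 → min 93912.
Optimal order: (((W₁·W₂)·W₃)·W₄) with cost 93912.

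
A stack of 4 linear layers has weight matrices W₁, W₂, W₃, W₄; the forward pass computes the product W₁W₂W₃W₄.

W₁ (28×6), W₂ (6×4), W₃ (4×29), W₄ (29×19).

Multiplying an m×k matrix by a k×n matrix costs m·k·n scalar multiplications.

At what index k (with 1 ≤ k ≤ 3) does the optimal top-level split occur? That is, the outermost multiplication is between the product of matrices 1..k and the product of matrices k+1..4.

Adjacent pairs: W₁W₂ = 28·6·4 = 672; W₂W₃ = 6·4·29 = 696; W₃W₄ = 4·29·19 = 2204.
Length 3: W₁..W₃: k=1: 0+696+28·6·29=5568; k=2: 672+0+28·4·29=3920 → min 3920 | W₂..W₄: k=2: 0+2204+6·4·19=2660; k=3: 696+0+6·29·19=4002 → min 2660.
Top-level splits: k=1: (W₁..W₁)·(W₂..W₄) → 0+2660+28·6·19 = 5852; k=2: (W₁..W₂)·(W₃..W₄) → 672+2204+28·4·19 = 5004; k=3: (W₁..W₃)·(W₄..W₄) → 3920+0+28·29·19 = 19348.
Best split is after W₂, i.e. k = 2.

2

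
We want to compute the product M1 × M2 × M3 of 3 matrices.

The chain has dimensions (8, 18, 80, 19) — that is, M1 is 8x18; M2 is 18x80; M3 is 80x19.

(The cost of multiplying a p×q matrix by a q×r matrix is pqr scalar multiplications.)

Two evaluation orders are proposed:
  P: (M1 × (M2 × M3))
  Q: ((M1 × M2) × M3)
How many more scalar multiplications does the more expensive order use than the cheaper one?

6416

Order P = (M1 × (M2 × M3)): (M2 × M3): 18×80 by 80×19 → 18×19, cost 18·80·19 = 27360; (M1 × (M2 × M3)): 8×18 by 18×19 → 8×19, cost 8·18·19 = 2736; cumulative 30096. Total 30096.
Order Q = ((M1 × M2) × M3): (M1 × M2): 8×18 by 18×80 → 8×80, cost 8·18·80 = 11520; ((M1 × M2) × M3): 8×80 by 80×19 → 8×19, cost 8·80·19 = 12160; cumulative 23680. Total 23680.
Difference: |30096 − 23680| = 6416.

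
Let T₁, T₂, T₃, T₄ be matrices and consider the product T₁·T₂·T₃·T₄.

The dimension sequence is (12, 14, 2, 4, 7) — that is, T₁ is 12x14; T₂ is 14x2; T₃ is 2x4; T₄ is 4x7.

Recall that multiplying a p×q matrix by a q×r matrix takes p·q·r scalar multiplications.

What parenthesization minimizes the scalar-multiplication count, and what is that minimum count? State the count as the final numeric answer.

560

Adjacent pairs: T₁T₂ = 12·14·2 = 336; T₂T₃ = 14·2·4 = 112; T₃T₄ = 2·4·7 = 56.
Length 3: T₁..T₃: k=1: 0+112+12·14·4=784; k=2: 336+0+12·2·4=432 → min 432 | T₂..T₄: k=2: 0+56+14·2·7=252; k=3: 112+0+14·4·7=504 → min 252.
Length 4: T₁..T₄: k=1: 0+252+12·14·7=1428; k=2: 336+56+12·2·7=560; k=3: 432+0+12·4·7=768 → min 560.
Optimal parenthesization: ((T₁·T₂)·(T₃·T₄)) with cost 560.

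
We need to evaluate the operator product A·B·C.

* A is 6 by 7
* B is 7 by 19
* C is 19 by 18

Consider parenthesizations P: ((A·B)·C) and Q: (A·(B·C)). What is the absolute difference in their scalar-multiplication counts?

Order P = ((A·B)·C): (A·B): 6×7 by 7×19 → 6×19, cost 6·7·19 = 798; ((A·B)·C): 6×19 by 19×18 → 6×18, cost 6·19·18 = 2052; cumulative 2850. Total 2850.
Order Q = (A·(B·C)): (B·C): 7×19 by 19×18 → 7×18, cost 7·19·18 = 2394; (A·(B·C)): 6×7 by 7×18 → 6×18, cost 6·7·18 = 756; cumulative 3150. Total 3150.
Difference: |2850 − 3150| = 300.

300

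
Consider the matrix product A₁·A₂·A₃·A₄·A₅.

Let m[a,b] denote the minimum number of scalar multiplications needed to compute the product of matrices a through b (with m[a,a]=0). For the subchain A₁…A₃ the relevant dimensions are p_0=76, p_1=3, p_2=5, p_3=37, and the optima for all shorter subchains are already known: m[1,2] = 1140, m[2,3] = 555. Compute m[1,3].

m[1,3] = min over k∈[1,2] of m[1,k]+m[k+1,3]+p_{0}·p_k·p_{3}.
k=1: 0 + 555 + 76·3·37 = 8991; k=2: 1140 + 0 + 76·5·37 = 15200.
Minimum: 8991 at k=1.

8991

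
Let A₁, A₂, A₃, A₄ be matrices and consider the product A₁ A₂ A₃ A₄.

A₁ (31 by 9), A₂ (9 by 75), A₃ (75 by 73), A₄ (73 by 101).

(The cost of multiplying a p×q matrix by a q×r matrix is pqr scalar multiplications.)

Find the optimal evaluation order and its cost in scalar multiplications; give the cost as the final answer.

143811

Adjacent pairs: A₁A₂ = 31·9·75 = 20925; A₂A₃ = 9·75·73 = 49275; A₃A₄ = 75·73·101 = 552975.
Length 3: A₁..A₃: k=1: 0+49275+31·9·73=69642; k=2: 20925+0+31·75·73=190650 → min 69642 | A₂..A₄: k=2: 0+552975+9·75·101=621150; k=3: 49275+0+9·73·101=115632 → min 115632.
Length 4: A₁..A₄: k=1: 0+115632+31·9·101=143811; k=2: 20925+552975+31·75·101=808725; k=3: 69642+0+31·73·101=298205 → min 143811.
Optimal parenthesization: (A₁ ((A₂ A₃) A₄)) with cost 143811.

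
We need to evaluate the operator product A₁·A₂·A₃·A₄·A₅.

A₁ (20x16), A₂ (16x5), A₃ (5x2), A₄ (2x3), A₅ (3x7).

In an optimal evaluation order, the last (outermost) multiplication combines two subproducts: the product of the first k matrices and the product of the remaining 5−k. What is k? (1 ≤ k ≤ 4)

Adjacent pairs: A₁A₂ = 20·16·5 = 1600; A₂A₃ = 16·5·2 = 160; A₃A₄ = 5·2·3 = 30; A₄A₅ = 2·3·7 = 42.
Length 3: A₁..A₃: k=1: 0+160+20·16·2=800; k=2: 1600+0+20·5·2=1800 → min 800 | A₂..A₄: k=2: 0+30+16·5·3=270; k=3: 160+0+16·2·3=256 → min 256 | A₃..A₅: k=3: 0+42+5·2·7=112; k=4: 30+0+5·3·7=135 → min 112.
Length 4: A₁..A₄: k=1: 0+256+20·16·3=1216; k=2: 1600+30+20·5·3=1930; k=3: 800+0+20·2·3=920 → min 920 | A₂..A₅: k=2: 0+112+16·5·7=672; k=3: 160+42+16·2·7=426; k=4: 256+0+16·3·7=592 → min 426.
Top-level splits: k=1: (A₁..A₁)·(A₂..A₅) → 0+426+20·16·7 = 2666; k=2: (A₁..A₂)·(A₃..A₅) → 1600+112+20·5·7 = 2412; k=3: (A₁..A₃)·(A₄..A₅) → 800+42+20·2·7 = 1122; k=4: (A₁..A₄)·(A₅..A₅) → 920+0+20·3·7 = 1340.
Best split is after A₃, i.e. k = 3.

3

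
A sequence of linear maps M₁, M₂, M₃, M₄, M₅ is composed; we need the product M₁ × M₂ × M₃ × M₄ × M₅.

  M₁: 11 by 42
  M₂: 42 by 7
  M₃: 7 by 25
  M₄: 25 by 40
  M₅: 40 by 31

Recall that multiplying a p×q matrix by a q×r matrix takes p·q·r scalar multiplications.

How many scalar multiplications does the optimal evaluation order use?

21301

Adjacent pairs: M₁M₂ = 11·42·7 = 3234; M₂M₃ = 42·7·25 = 7350; M₃M₄ = 7·25·40 = 7000; M₄M₅ = 25·40·31 = 31000.
Length 3: M₁..M₃: k=1: 0+7350+11·42·25=18900; k=2: 3234+0+11·7·25=5159 → min 5159 | M₂..M₄: k=2: 0+7000+42·7·40=18760; k=3: 7350+0+42·25·40=49350 → min 18760 | M₃..M₅: k=3: 0+31000+7·25·31=36425; k=4: 7000+0+7·40·31=15680 → min 15680.
Length 4: M₁..M₄: k=1: 0+18760+11·42·40=37240; k=2: 3234+7000+11·7·40=13314; k=3: 5159+0+11·25·40=16159 → min 13314 | M₂..M₅: k=2: 0+15680+42·7·31=24794; k=3: 7350+31000+42·25·31=70900; k=4: 18760+0+42·40·31=70840 → min 24794.
Length 5: M₁..M₅: k=1: 0+24794+11·42·31=39116; k=2: 3234+15680+11·7·31=21301; k=3: 5159+31000+11·25·31=44684; k=4: 13314+0+11·40·31=26954 → min 21301.
Optimal order: ((M₁ × M₂) × ((M₃ × M₄) × M₅)) with cost 21301.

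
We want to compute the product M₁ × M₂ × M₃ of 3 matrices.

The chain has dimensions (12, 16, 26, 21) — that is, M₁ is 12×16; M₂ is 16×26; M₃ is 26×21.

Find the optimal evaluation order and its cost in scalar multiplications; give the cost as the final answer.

11544

(M₁ × (M₂ × M₃)): cost 12768.
((M₁ × M₂) × M₃): cost 11544.
Optimal: ((M₁ × M₂) × M₃) with cost 11544.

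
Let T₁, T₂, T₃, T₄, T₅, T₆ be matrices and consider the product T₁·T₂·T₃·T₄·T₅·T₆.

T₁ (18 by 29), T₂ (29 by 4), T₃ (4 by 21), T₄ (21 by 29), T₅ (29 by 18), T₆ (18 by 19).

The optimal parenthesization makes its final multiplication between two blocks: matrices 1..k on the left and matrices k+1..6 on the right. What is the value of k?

2

Adjacent pairs: T₁T₂ = 18·29·4 = 2088; T₂T₃ = 29·4·21 = 2436; T₃T₄ = 4·21·29 = 2436; T₄T₅ = 21·29·18 = 10962; T₅T₆ = 29·18·19 = 9918.
Length 3: T₁..T₃: k=1: 0+2436+18·29·21=13398; k=2: 2088+0+18·4·21=3600 → min 3600 | T₂..T₄: k=2: 0+2436+29·4·29=5800; k=3: 2436+0+29·21·29=20097 → min 5800 | T₃..T₅: k=3: 0+10962+4·21·18=12474; k=4: 2436+0+4·29·18=4524 → min 4524 | T₄..T₆: k=4: 0+9918+21·29·19=21489; k=5: 10962+0+21·18·19=18144 → min 18144.
Length 4: T₁..T₄: k=1: 0+5800+18·29·29=20938; k=2: 2088+2436+18·4·29=6612; k=3: 3600+0+18·21·29=14562 → min 6612 | T₂..T₅: k=2: 0+4524+29·4·18=6612; k=3: 2436+10962+29·21·18=24360; k=4: 5800+0+29·29·18=20938 → min 6612 | T₃..T₆: k=3: 0+18144+4·21·19=19740; k=4: 2436+9918+4·29·19=14558; k=5: 4524+0+4·18·19=5892 → min 5892.
Length 5: T₁..T₅: k=1: 0+6612+18·29·18=16008; k=2: 2088+4524+18·4·18=7908; k=3: 3600+10962+18·21·18=21366; k=4: 6612+0+18·29·18=16008 → min 7908 | T₂..T₆: k=2: 0+5892+29·4·19=8096; k=3: 2436+18144+29·21·19=32151; k=4: 5800+9918+29·29·19=31697; k=5: 6612+0+29·18·19=16530 → min 8096.
Top-level splits: k=1: (T₁..T₁)·(T₂..T₆) → 0+8096+18·29·19 = 18014; k=2: (T₁..T₂)·(T₃..T₆) → 2088+5892+18·4·19 = 9348; k=3: (T₁..T₃)·(T₄..T₆) → 3600+18144+18·21·19 = 28926; k=4: (T₁..T₄)·(T₅..T₆) → 6612+9918+18·29·19 = 26448; k=5: (T₁..T₅)·(T₆..T₆) → 7908+0+18·18·19 = 14064.
Best split is after T₂, i.e. k = 2.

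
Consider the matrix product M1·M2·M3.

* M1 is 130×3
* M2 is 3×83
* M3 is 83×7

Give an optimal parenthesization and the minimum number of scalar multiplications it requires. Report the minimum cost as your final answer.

(M1·(M2·M3)): cost 4473.
((M1·M2)·M3): cost 107900.
Optimal: (M1·(M2·M3)) with cost 4473.

4473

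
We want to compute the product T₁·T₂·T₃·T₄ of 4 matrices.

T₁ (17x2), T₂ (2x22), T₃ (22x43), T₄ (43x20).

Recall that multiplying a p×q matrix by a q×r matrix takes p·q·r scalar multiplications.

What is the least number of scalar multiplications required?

4292

Adjacent pairs: T₁T₂ = 17·2·22 = 748; T₂T₃ = 2·22·43 = 1892; T₃T₄ = 22·43·20 = 18920.
Length 3: T₁..T₃: k=1: 0+1892+17·2·43=3354; k=2: 748+0+17·22·43=16830 → min 3354 | T₂..T₄: k=2: 0+18920+2·22·20=19800; k=3: 1892+0+2·43·20=3612 → min 3612.
Length 4: T₁..T₄: k=1: 0+3612+17·2·20=4292; k=2: 748+18920+17·22·20=27148; k=3: 3354+0+17·43·20=17974 → min 4292.
Optimal order: (T₁·((T₂·T₃)·T₄)) with cost 4292.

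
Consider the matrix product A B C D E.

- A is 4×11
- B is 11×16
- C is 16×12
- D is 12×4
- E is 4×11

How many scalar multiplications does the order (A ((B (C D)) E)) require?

2440

(C D): 16×12 by 12×4 → 16×4, cost 16·12·4 = 768
(B (C D)): 11×16 by 16×4 → 11×4, cost 11·16·4 = 704; cumulative 1472
((B (C D)) E): 11×4 by 4×11 → 11×11, cost 11·4·11 = 484; cumulative 1956
(A ((B (C D)) E)): 4×11 by 11×11 → 4×11, cost 4·11·11 = 484; cumulative 2440
Total: 2440 scalar multiplications.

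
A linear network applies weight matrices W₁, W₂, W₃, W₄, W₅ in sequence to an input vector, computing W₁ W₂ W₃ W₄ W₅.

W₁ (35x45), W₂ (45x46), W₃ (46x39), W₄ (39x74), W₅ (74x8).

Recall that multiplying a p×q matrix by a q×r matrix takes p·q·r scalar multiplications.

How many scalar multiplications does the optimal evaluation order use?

66600

Adjacent pairs: W₁W₂ = 35·45·46 = 72450; W₂W₃ = 45·46·39 = 80730; W₃W₄ = 46·39·74 = 132756; W₄W₅ = 39·74·8 = 23088.
Length 3: W₁..W₃: k=1: 0+80730+35·45·39=142155; k=2: 72450+0+35·46·39=135240 → min 135240 | W₂..W₄: k=2: 0+132756+45·46·74=285936; k=3: 80730+0+45·39·74=210600 → min 210600 | W₃..W₅: k=3: 0+23088+46·39·8=37440; k=4: 132756+0+46·74·8=159988 → min 37440.
Length 4: W₁..W₄: k=1: 0+210600+35·45·74=327150; k=2: 72450+132756+35·46·74=324346; k=3: 135240+0+35·39·74=236250 → min 236250 | W₂..W₅: k=2: 0+37440+45·46·8=54000; k=3: 80730+23088+45·39·8=117858; k=4: 210600+0+45·74·8=237240 → min 54000.
Length 5: W₁..W₅: k=1: 0+54000+35·45·8=66600; k=2: 72450+37440+35·46·8=122770; k=3: 135240+23088+35·39·8=169248; k=4: 236250+0+35·74·8=256970 → min 66600.
Optimal order: (W₁ (W₂ (W₃ (W₄ W₅)))) with cost 66600.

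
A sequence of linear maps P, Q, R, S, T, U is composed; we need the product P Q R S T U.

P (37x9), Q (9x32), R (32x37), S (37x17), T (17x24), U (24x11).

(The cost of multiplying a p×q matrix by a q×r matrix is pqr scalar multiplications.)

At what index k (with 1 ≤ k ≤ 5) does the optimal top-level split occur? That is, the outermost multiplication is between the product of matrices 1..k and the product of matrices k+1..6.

Adjacent pairs: PQ = 37·9·32 = 10656; QR = 9·32·37 = 10656; RS = 32·37·17 = 20128; ST = 37·17·24 = 15096; TU = 17·24·11 = 4488.
Length 3: P..R: k=1: 0+10656+37·9·37=22977; k=2: 10656+0+37·32·37=54464 → min 22977 | Q..S: k=2: 0+20128+9·32·17=25024; k=3: 10656+0+9·37·17=16317 → min 16317 | R..T: k=3: 0+15096+32·37·24=43512; k=4: 20128+0+32·17·24=33184 → min 33184 | S..U: k=4: 0+4488+37·17·11=11407; k=5: 15096+0+37·24·11=24864 → min 11407.
Length 4: P..S: k=1: 0+16317+37·9·17=21978; k=2: 10656+20128+37·32·17=50912; k=3: 22977+0+37·37·17=46250 → min 21978 | Q..T: k=2: 0+33184+9·32·24=40096; k=3: 10656+15096+9·37·24=33744; k=4: 16317+0+9·17·24=19989 → min 19989 | R..U: k=3: 0+11407+32·37·11=24431; k=4: 20128+4488+32·17·11=30600; k=5: 33184+0+32·24·11=41632 → min 24431.
Length 5: P..T: k=1: 0+19989+37·9·24=27981; k=2: 10656+33184+37·32·24=72256; k=3: 22977+15096+37·37·24=70929; k=4: 21978+0+37·17·24=37074 → min 27981 | Q..U: k=2: 0+24431+9·32·11=27599; k=3: 10656+11407+9·37·11=25726; k=4: 16317+4488+9·17·11=22488; k=5: 19989+0+9·24·11=22365 → min 22365.
Top-level splits: k=1: (P..P)·(Q..U) → 0+22365+37·9·11 = 26028; k=2: (P..Q)·(R..U) → 10656+24431+37·32·11 = 48111; k=3: (P..R)·(S..U) → 22977+11407+37·37·11 = 49443; k=4: (P..S)·(T..U) → 21978+4488+37·17·11 = 33385; k=5: (P..T)·(U..U) → 27981+0+37·24·11 = 37749.
Best split is after P, i.e. k = 1.

1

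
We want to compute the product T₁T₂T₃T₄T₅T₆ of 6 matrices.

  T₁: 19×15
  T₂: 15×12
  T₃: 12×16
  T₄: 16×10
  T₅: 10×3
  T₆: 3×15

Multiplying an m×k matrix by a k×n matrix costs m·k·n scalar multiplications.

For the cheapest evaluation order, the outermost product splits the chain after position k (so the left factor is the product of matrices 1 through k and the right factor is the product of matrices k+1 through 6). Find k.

Adjacent pairs: T₁T₂ = 19·15·12 = 3420; T₂T₃ = 15·12·16 = 2880; T₃T₄ = 12·16·10 = 1920; T₄T₅ = 16·10·3 = 480; T₅T₆ = 10·3·15 = 450.
Length 3: T₁..T₃: k=1: 0+2880+19·15·16=7440; k=2: 3420+0+19·12·16=7068 → min 7068 | T₂..T₄: k=2: 0+1920+15·12·10=3720; k=3: 2880+0+15·16·10=5280 → min 3720 | T₃..T₅: k=3: 0+480+12·16·3=1056; k=4: 1920+0+12·10·3=2280 → min 1056 | T₄..T₆: k=4: 0+450+16·10·15=2850; k=5: 480+0+16·3·15=1200 → min 1200.
Length 4: T₁..T₄: k=1: 0+3720+19·15·10=6570; k=2: 3420+1920+19·12·10=7620; k=3: 7068+0+19·16·10=10108 → min 6570 | T₂..T₅: k=2: 0+1056+15·12·3=1596; k=3: 2880+480+15·16·3=4080; k=4: 3720+0+15·10·3=4170 → min 1596 | T₃..T₆: k=3: 0+1200+12·16·15=4080; k=4: 1920+450+12·10·15=4170; k=5: 1056+0+12·3·15=1596 → min 1596.
Length 5: T₁..T₅: k=1: 0+1596+19·15·3=2451; k=2: 3420+1056+19·12·3=5160; k=3: 7068+480+19·16·3=8460; k=4: 6570+0+19·10·3=7140 → min 2451 | T₂..T₆: k=2: 0+1596+15·12·15=4296; k=3: 2880+1200+15·16·15=7680; k=4: 3720+450+15·10·15=6420; k=5: 1596+0+15·3·15=2271 → min 2271.
Top-level splits: k=1: (T₁..T₁)·(T₂..T₆) → 0+2271+19·15·15 = 6546; k=2: (T₁..T₂)·(T₃..T₆) → 3420+1596+19·12·15 = 8436; k=3: (T₁..T₃)·(T₄..T₆) → 7068+1200+19·16·15 = 12828; k=4: (T₁..T₄)·(T₅..T₆) → 6570+450+19·10·15 = 9870; k=5: (T₁..T₅)·(T₆..T₆) → 2451+0+19·3·15 = 3306.
Best split is after T₅, i.e. k = 5.

5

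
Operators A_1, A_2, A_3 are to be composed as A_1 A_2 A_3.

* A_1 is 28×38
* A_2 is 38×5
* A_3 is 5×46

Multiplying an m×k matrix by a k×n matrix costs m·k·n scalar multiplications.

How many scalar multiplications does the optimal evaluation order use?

Order (A_1 (A_2 A_3)): (A_2 A_3): 38×5 by 5×46 → 38×46, cost 38·5·46 = 8740; (A_1 (A_2 A_3)): 28×38 by 38×46 → 28×46, cost 28·38·46 = 48944; cumulative 57684. Total 57684.
Order ((A_1 A_2) A_3): (A_1 A_2): 28×38 by 38×5 → 28×5, cost 28·38·5 = 5320; ((A_1 A_2) A_3): 28×5 by 5×46 → 28×46, cost 28·5·46 = 6440; cumulative 11760. Total 11760.
Minimum: 11760.

11760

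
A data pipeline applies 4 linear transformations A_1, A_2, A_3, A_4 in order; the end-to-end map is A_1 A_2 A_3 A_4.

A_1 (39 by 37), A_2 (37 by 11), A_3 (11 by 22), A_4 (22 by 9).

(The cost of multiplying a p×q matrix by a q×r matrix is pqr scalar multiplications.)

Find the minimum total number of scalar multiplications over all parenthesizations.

Adjacent pairs: A_1A_2 = 39·37·11 = 15873; A_2A_3 = 37·11·22 = 8954; A_3A_4 = 11·22·9 = 2178.
Length 3: A_1..A_3: k=1: 0+8954+39·37·22=40700; k=2: 15873+0+39·11·22=25311 → min 25311 | A_2..A_4: k=2: 0+2178+37·11·9=5841; k=3: 8954+0+37·22·9=16280 → min 5841.
Length 4: A_1..A_4: k=1: 0+5841+39·37·9=18828; k=2: 15873+2178+39·11·9=21912; k=3: 25311+0+39·22·9=33033 → min 18828.
Optimal order: (A_1 (A_2 (A_3 A_4))) with cost 18828.

18828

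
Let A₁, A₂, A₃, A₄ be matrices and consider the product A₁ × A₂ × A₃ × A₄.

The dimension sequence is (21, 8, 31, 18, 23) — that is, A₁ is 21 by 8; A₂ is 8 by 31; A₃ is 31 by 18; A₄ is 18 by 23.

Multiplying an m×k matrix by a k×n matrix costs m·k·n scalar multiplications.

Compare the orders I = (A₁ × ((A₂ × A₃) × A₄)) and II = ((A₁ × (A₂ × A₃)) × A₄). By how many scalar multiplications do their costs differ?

Order I = (A₁ × ((A₂ × A₃) × A₄)): (A₂ × A₃): 8×31 by 31×18 → 8×18, cost 8·31·18 = 4464; ((A₂ × A₃) × A₄): 8×18 by 18×23 → 8×23, cost 8·18·23 = 3312; cumulative 7776; (A₁ × ((A₂ × A₃) × A₄)): 21×8 by 8×23 → 21×23, cost 21·8·23 = 3864; cumulative 11640. Total 11640.
Order II = ((A₁ × (A₂ × A₃)) × A₄): (A₂ × A₃): 8×31 by 31×18 → 8×18, cost 8·31·18 = 4464; (A₁ × (A₂ × A₃)): 21×8 by 8×18 → 21×18, cost 21·8·18 = 3024; cumulative 7488; ((A₁ × (A₂ × A₃)) × A₄): 21×18 by 18×23 → 21×23, cost 21·18·23 = 8694; cumulative 16182. Total 16182.
Difference: |11640 − 16182| = 4542.

4542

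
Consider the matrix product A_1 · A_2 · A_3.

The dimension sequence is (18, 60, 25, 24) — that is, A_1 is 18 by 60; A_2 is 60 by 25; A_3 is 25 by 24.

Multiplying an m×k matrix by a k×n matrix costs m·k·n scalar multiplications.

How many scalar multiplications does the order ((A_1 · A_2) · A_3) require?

(A_1 · A_2): 18×60 by 60×25 → 18×25, cost 18·60·25 = 27000
((A_1 · A_2) · A_3): 18×25 by 25×24 → 18×24, cost 18·25·24 = 10800; cumulative 37800
Total: 37800 scalar multiplications.

37800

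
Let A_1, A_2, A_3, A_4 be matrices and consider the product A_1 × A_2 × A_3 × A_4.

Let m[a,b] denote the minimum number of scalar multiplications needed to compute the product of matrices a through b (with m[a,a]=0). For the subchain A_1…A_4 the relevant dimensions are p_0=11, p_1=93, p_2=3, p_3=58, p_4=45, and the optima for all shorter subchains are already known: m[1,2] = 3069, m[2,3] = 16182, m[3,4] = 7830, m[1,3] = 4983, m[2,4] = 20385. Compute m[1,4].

12384

m[1,4] = min over k∈[1,3] of m[1,k]+m[k+1,4]+p_{0}·p_k·p_{4}.
k=1: 0 + 20385 + 11·93·45 = 66420; k=2: 3069 + 7830 + 11·3·45 = 12384; k=3: 4983 + 0 + 11·58·45 = 33693.
Minimum: 12384 at k=2.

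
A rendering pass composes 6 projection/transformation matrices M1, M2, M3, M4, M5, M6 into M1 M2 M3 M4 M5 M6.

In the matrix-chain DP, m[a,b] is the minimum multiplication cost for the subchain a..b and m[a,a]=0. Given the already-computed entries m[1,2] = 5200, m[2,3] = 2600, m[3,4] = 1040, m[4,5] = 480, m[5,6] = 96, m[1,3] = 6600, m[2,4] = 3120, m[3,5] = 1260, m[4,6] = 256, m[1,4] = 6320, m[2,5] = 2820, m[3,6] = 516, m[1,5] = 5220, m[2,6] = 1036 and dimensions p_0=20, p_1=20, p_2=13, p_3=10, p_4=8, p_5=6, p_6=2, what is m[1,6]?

1836

m[1,6] = min over k∈[1,5] of m[1,k]+m[k+1,6]+p_{0}·p_k·p_{6}.
k=1: 0 + 1036 + 20·20·2 = 1836; k=2: 5200 + 516 + 20·13·2 = 6236; k=3: 6600 + 256 + 20·10·2 = 7256; k=4: 6320 + 96 + 20·8·2 = 6736; k=5: 5220 + 0 + 20·6·2 = 5460.
Minimum: 1836 at k=1.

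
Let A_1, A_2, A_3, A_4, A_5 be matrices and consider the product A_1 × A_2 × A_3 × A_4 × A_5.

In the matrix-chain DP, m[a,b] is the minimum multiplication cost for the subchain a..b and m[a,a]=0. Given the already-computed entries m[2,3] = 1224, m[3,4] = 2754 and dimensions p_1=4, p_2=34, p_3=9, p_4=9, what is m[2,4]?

m[2,4] = min over k∈[2,3] of m[2,k]+m[k+1,4]+p_{1}·p_k·p_{4}.
k=2: 0 + 2754 + 4·34·9 = 3978; k=3: 1224 + 0 + 4·9·9 = 1548.
Minimum: 1548 at k=3.

1548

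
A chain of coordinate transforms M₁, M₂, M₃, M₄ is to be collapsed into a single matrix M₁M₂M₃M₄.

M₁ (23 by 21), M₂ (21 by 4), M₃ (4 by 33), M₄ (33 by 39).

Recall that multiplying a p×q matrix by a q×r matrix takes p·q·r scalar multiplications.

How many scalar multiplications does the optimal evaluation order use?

10668

Adjacent pairs: M₁M₂ = 23·21·4 = 1932; M₂M₃ = 21·4·33 = 2772; M₃M₄ = 4·33·39 = 5148.
Length 3: M₁..M₃: k=1: 0+2772+23·21·33=18711; k=2: 1932+0+23·4·33=4968 → min 4968 | M₂..M₄: k=2: 0+5148+21·4·39=8424; k=3: 2772+0+21·33·39=29799 → min 8424.
Length 4: M₁..M₄: k=1: 0+8424+23·21·39=27261; k=2: 1932+5148+23·4·39=10668; k=3: 4968+0+23·33·39=34569 → min 10668.
Optimal order: ((M₁M₂)(M₃M₄)) with cost 10668.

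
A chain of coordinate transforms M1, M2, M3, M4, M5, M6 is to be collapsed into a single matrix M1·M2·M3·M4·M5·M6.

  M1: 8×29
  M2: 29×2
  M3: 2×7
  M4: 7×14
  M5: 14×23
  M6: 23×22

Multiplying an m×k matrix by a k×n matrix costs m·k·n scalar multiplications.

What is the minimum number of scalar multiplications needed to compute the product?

2668

Adjacent pairs: M1M2 = 8·29·2 = 464; M2M3 = 29·2·7 = 406; M3M4 = 2·7·14 = 196; M4M5 = 7·14·23 = 2254; M5M6 = 14·23·22 = 7084.
Length 3: M1..M3: k=1: 0+406+8·29·7=2030; k=2: 464+0+8·2·7=576 → min 576 | M2..M4: k=2: 0+196+29·2·14=1008; k=3: 406+0+29·7·14=3248 → min 1008 | M3..M5: k=3: 0+2254+2·7·23=2576; k=4: 196+0+2·14·23=840 → min 840 | M4..M6: k=4: 0+7084+7·14·22=9240; k=5: 2254+0+7·23·22=5796 → min 5796.
Length 4: M1..M4: k=1: 0+1008+8·29·14=4256; k=2: 464+196+8·2·14=884; k=3: 576+0+8·7·14=1360 → min 884 | M2..M5: k=2: 0+840+29·2·23=2174; k=3: 406+2254+29·7·23=7329; k=4: 1008+0+29·14·23=10346 → min 2174 | M3..M6: k=3: 0+5796+2·7·22=6104; k=4: 196+7084+2·14·22=7896; k=5: 840+0+2·23·22=1852 → min 1852.
Length 5: M1..M5: k=1: 0+2174+8·29·23=7510; k=2: 464+840+8·2·23=1672; k=3: 576+2254+8·7·23=4118; k=4: 884+0+8·14·23=3460 → min 1672 | M2..M6: k=2: 0+1852+29·2·22=3128; k=3: 406+5796+29·7·22=10668; k=4: 1008+7084+29·14·22=17024; k=5: 2174+0+29·23·22=16848 → min 3128.
Length 6: M1..M6: k=1: 0+3128+8·29·22=8232; k=2: 464+1852+8·2·22=2668; k=3: 576+5796+8·7·22=7604; k=4: 884+7084+8·14·22=10432; k=5: 1672+0+8·23·22=5720 → min 2668.
Optimal order: ((M1·M2)·(((M3·M4)·M5)·M6)) with cost 2668.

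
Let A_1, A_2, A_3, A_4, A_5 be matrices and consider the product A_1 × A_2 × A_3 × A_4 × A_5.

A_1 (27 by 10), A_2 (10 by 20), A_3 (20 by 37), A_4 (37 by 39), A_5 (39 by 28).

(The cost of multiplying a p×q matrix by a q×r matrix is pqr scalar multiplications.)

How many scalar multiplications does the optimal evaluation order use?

40310

Adjacent pairs: A_1A_2 = 27·10·20 = 5400; A_2A_3 = 10·20·37 = 7400; A_3A_4 = 20·37·39 = 28860; A_4A_5 = 37·39·28 = 40404.
Length 3: A_1..A_3: k=1: 0+7400+27·10·37=17390; k=2: 5400+0+27·20·37=25380 → min 17390 | A_2..A_4: k=2: 0+28860+10·20·39=36660; k=3: 7400+0+10·37·39=21830 → min 21830 | A_3..A_5: k=3: 0+40404+20·37·28=61124; k=4: 28860+0+20·39·28=50700 → min 50700.
Length 4: A_1..A_4: k=1: 0+21830+27·10·39=32360; k=2: 5400+28860+27·20·39=55320; k=3: 17390+0+27·37·39=56351 → min 32360 | A_2..A_5: k=2: 0+50700+10·20·28=56300; k=3: 7400+40404+10·37·28=58164; k=4: 21830+0+10·39·28=32750 → min 32750.
Length 5: A_1..A_5: k=1: 0+32750+27·10·28=40310; k=2: 5400+50700+27·20·28=71220; k=3: 17390+40404+27·37·28=85766; k=4: 32360+0+27·39·28=61844 → min 40310.
Optimal order: (A_1 × (((A_2 × A_3) × A_4) × A_5)) with cost 40310.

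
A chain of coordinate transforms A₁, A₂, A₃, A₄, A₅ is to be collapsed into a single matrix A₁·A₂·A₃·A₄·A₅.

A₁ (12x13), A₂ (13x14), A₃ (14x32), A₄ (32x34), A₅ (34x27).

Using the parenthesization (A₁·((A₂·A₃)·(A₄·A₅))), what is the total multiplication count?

50644

(A₂·A₃): 13×14 by 14×32 → 13×32, cost 13·14·32 = 5824
(A₄·A₅): 32×34 by 34×27 → 32×27, cost 32·34·27 = 29376
((A₂·A₃)·(A₄·A₅)): 13×32 by 32×27 → 13×27, cost 13·32·27 = 11232; cumulative 46432
(A₁·((A₂·A₃)·(A₄·A₅))): 12×13 by 13×27 → 12×27, cost 12·13·27 = 4212; cumulative 50644
Total: 50644 scalar multiplications.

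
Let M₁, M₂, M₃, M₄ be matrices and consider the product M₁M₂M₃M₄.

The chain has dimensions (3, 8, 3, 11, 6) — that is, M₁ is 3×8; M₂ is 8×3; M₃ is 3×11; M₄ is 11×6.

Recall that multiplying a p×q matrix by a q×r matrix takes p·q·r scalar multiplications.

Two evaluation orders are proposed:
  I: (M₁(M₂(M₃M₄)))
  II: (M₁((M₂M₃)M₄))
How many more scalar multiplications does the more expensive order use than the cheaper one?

Order I = (M₁(M₂(M₃M₄))): (M₃M₄): 3×11 by 11×6 → 3×6, cost 3·11·6 = 198; (M₂(M₃M₄)): 8×3 by 3×6 → 8×6, cost 8·3·6 = 144; cumulative 342; (M₁(M₂(M₃M₄))): 3×8 by 8×6 → 3×6, cost 3·8·6 = 144; cumulative 486. Total 486.
Order II = (M₁((M₂M₃)M₄)): (M₂M₃): 8×3 by 3×11 → 8×11, cost 8·3·11 = 264; ((M₂M₃)M₄): 8×11 by 11×6 → 8×6, cost 8·11·6 = 528; cumulative 792; (M₁((M₂M₃)M₄)): 3×8 by 8×6 → 3×6, cost 3·8·6 = 144; cumulative 936. Total 936.
Difference: |486 − 936| = 450.

450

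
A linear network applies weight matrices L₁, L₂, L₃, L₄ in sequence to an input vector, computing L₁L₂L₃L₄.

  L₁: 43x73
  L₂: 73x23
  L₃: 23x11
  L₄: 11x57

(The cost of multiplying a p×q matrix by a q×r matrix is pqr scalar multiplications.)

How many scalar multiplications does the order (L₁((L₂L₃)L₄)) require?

243163

(L₂L₃): 73×23 by 23×11 → 73×11, cost 73·23·11 = 18469
((L₂L₃)L₄): 73×11 by 11×57 → 73×57, cost 73·11·57 = 45771; cumulative 64240
(L₁((L₂L₃)L₄)): 43×73 by 73×57 → 43×57, cost 43·73·57 = 178923; cumulative 243163
Total: 243163 scalar multiplications.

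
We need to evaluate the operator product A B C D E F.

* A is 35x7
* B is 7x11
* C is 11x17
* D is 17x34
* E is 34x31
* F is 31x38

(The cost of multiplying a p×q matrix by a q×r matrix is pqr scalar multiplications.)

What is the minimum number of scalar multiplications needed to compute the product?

30289

Adjacent pairs: AB = 35·7·11 = 2695; BC = 7·11·17 = 1309; CD = 11·17·34 = 6358; DE = 17·34·31 = 17918; EF = 34·31·38 = 40052.
Length 3: A..C: k=1: 0+1309+35·7·17=5474; k=2: 2695+0+35·11·17=9240 → min 5474 | B..D: k=2: 0+6358+7·11·34=8976; k=3: 1309+0+7·17·34=5355 → min 5355 | C..E: k=3: 0+17918+11·17·31=23715; k=4: 6358+0+11·34·31=17952 → min 17952 | D..F: k=4: 0+40052+17·34·38=62016; k=5: 17918+0+17·31·38=37944 → min 37944.
Length 4: A..D: k=1: 0+5355+35·7·34=13685; k=2: 2695+6358+35·11·34=22143; k=3: 5474+0+35·17·34=25704 → min 13685 | B..E: k=2: 0+17952+7·11·31=20339; k=3: 1309+17918+7·17·31=22916; k=4: 5355+0+7·34·31=12733 → min 12733 | C..F: k=3: 0+37944+11·17·38=45050; k=4: 6358+40052+11·34·38=60622; k=5: 17952+0+11·31·38=30910 → min 30910.
Length 5: A..E: k=1: 0+12733+35·7·31=20328; k=2: 2695+17952+35·11·31=32582; k=3: 5474+17918+35·17·31=41837; k=4: 13685+0+35·34·31=50575 → min 20328 | B..F: k=2: 0+30910+7·11·38=33836; k=3: 1309+37944+7·17·38=43775; k=4: 5355+40052+7·34·38=54451; k=5: 12733+0+7·31·38=20979 → min 20979.
Length 6: A..F: k=1: 0+20979+35·7·38=30289; k=2: 2695+30910+35·11·38=48235; k=3: 5474+37944+35·17·38=66028; k=4: 13685+40052+35·34·38=98957; k=5: 20328+0+35·31·38=61558 → min 30289.
Optimal order: (A ((((B C) D) E) F)) with cost 30289.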